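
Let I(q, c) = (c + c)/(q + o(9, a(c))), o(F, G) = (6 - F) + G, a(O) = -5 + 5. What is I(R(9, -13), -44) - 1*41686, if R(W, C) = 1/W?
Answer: -541522/13 ≈ -41656.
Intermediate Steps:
a(O) = 0
o(F, G) = 6 + G - F
I(q, c) = 2*c/(-3 + q) (I(q, c) = (c + c)/(q + (6 + 0 - 1*9)) = (2*c)/(q + (6 + 0 - 9)) = (2*c)/(q - 3) = (2*c)/(-3 + q) = 2*c/(-3 + q))
I(R(9, -13), -44) - 1*41686 = 2*(-44)/(-3 + 1/9) - 1*41686 = 2*(-44)/(-3 + ⅑) - 41686 = 2*(-44)/(-26/9) - 41686 = 2*(-44)*(-9/26) - 41686 = 396/13 - 41686 = -541522/13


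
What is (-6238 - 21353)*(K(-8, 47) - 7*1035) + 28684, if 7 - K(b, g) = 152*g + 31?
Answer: 397697767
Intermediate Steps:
K(b, g) = -24 - 152*g (K(b, g) = 7 - (152*g + 31) = 7 - (31 + 152*g) = 7 + (-31 - 152*g) = -24 - 152*g)
(-6238 - 21353)*(K(-8, 47) - 7*1035) + 28684 = (-6238 - 21353)*((-24 - 152*47) - 7*1035) + 28684 = -27591*((-24 - 7144) - 7245) + 28684 = -27591*(-7168 - 7245) + 28684 = -27591*(-14413) + 28684 = 397669083 + 28684 = 397697767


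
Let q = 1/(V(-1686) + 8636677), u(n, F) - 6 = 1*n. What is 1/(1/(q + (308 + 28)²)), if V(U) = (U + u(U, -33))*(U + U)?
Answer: 2256433046785/19986829 ≈ 1.1290e+5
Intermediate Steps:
u(n, F) = 6 + n (u(n, F) = 6 + 1*n = 6 + n)
V(U) = 2*U*(6 + 2*U) (V(U) = (U + (6 + U))*(U + U) = (6 + 2*U)*(2*U) = 2*U*(6 + 2*U))
q = 1/19986829 (q = 1/(4*(-1686)*(3 - 1686) + 8636677) = 1/(4*(-1686)*(-1683) + 8636677) = 1/(11350152 + 8636677) = 1/19986829 ≈ 5.0033e-8)
1/(1/(q + (308 + 28)²)) = 1/(1/(1/19986829 + (308 + 28)²)) = 1/(1/(1/19986829 + 336²)) = 1/(1/(1/19986829 + 112896)) = 1/(1/(2256433046785/19986829)) = 1/(19986829/2256433046785) = 2256433046785/19986829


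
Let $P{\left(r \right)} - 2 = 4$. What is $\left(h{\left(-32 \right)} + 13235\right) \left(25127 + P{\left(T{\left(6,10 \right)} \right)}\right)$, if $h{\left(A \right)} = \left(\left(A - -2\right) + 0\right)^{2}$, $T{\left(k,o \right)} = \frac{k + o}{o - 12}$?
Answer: $355254955$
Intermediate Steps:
$T{\left(k,o \right)} = \frac{k + o}{-12 + o}$
$P{\left(r \right)} = 6$ ($P{\left(r \right)} = 2 + 4 = 6$)
$h{\left(A \right)} = \left(2 + A\right)^{2}$ ($h{\left(A \right)} = \left(\left(A + 2\right) + 0\right)^{2} = \left(\left(2 + A\right) + 0\right)^{2} = \left(2 + A\right)^{2}$)
$\left(h{\left(-32 \right)} + 13235\right) \left(25127 + P{\left(T{\left(6,10 \right)} \right)}\right) = \left(\left(2 - 32\right)^{2} + 13235\right) \left(25127 + 6\right) = \left(\left(-30\right)^{2} + 13235\right) 25133 = \left(900 + 13235\right) 25133 = 14135 \cdot 25133 = 355254955$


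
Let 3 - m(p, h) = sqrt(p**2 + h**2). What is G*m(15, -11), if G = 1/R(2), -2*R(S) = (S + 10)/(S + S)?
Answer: -2 + 2*sqrt(346)/3 ≈ 10.401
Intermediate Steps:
R(S) = -(10 + S)/(4*S) (R(S) = -(S + 10)/(2*(S + S)) = -(10 + S)/(2*(2*S)) = -(10 + S)*1/(2*S)/2 = -(10 + S)/(4*S))
m(p, h) = 3 - sqrt(h**2 + p**2) (m(p, h) = 3 - sqrt(p**2 + h**2) = 3 - sqrt(h**2 + p**2))
G = -2/3 (G = 1/((1/4)*(-10 - 1*2)/2) = 1/((1/4)*(1/2)*(-10 - 2)) = 1/((1/4)*(1/2)*(-12)) = 1/(-3/2) = -2/3 ≈ -0.66667)
G*m(15, -11) = -2*(3 - sqrt((-11)**2 + 15**2))/3 = -2*(3 - sqrt(121 + 225))/3 = -2*(3 - sqrt(346))/3 = -2 + 2*sqrt(346)/3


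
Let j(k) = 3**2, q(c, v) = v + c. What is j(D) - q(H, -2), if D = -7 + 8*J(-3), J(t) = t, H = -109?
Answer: 120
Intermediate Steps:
q(c, v) = c + v
D = -31 (D = -7 + 8*(-3) = -7 - 24 = -31)
j(k) = 9
j(D) - q(H, -2) = 9 - (-109 - 2) = 9 - 1*(-111) = 9 + 111 = 120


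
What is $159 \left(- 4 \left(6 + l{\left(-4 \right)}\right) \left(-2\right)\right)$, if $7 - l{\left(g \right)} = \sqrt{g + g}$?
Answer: $16536 - 2544 i \sqrt{2} \approx 16536.0 - 3597.8 i$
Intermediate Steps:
$l{\left(g \right)} = 7 - \sqrt{2} \sqrt{g}$ ($l{\left(g \right)} = 7 - \sqrt{g + g} = 7 - \sqrt{2 g} = 7 - \sqrt{2} \sqrt{g}$)
$159 \left(- 4 \left(6 + l{\left(-4 \right)}\right) \left(-2\right)\right) = 159 \left(- 4 \left(6 + \left(7 - \sqrt{2} \sqrt{-4}\right)\right) \left(-2\right)\right) = 159 \left(- 4 \left(6 + \left(7 - \sqrt{2} \cdot 2 i\right)\right) \left(-2\right)\right) = 159 \left(- 4 \left(6 + \left(7 - 2 i \sqrt{2}\right)\right) \left(-2\right)\right) = 159 \left(- 4 \left(13 - 2 i \sqrt{2}\right) \left(-2\right)\right) = 159 \left(- 4 \left(-26 + 4 i \sqrt{2}\right)\right) = 159 \left(104 - 16 i \sqrt{2}\right) = 16536 - 2544 i \sqrt{2}$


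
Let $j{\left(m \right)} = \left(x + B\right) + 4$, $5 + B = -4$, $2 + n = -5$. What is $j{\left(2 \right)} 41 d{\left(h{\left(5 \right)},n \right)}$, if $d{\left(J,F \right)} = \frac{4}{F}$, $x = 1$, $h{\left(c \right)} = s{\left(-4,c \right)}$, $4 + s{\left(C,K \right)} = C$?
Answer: $\frac{656}{7} \approx 93.714$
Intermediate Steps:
$s{\left(C,K \right)} = -4 + C$
$n = -7$ ($n = -2 - 5 = -7$)
$h{\left(c \right)} = -8$ ($h{\left(c \right)} = -4 - 4 = -8$)
$B = -9$ ($B = -5 - 4 = -9$)
$j{\left(m \right)} = -4$ ($j{\left(m \right)} = \left(1 - 9\right) + 4 = -8 + 4 = -4$)
$j{\left(2 \right)} 41 d{\left(h{\left(5 \right)},n \right)} = \left(-4\right) 41 \frac{4}{-7} = - 164 \cdot 4 \left(- \frac{1}{7}\right) = \left(-164\right) \left(- \frac{4}{7}\right) = \frac{656}{7}$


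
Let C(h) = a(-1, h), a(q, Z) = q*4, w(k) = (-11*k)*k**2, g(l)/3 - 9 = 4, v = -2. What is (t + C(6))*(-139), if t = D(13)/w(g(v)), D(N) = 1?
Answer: 362795143/652509 ≈ 556.00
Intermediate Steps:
g(l) = 39 (g(l) = 27 + 3*4 = 27 + 12 = 39)
w(k) = -11*k**3
a(q, Z) = 4*q
C(h) = -4 (C(h) = 4*(-1) = -4)
t = -1/652509 (t = 1/(-11*39**3) = 1/(-11*59319) = 1/(-652509) = 1*(-1/652509) = -1/652509 ≈ -1.5325e-6)
(t + C(6))*(-139) = (-1/652509 - 4)*(-139) = -2610037/652509*(-139) = 362795143/652509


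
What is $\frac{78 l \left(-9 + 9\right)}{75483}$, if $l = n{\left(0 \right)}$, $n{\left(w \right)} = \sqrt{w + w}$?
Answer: $0$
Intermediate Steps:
$n{\left(w \right)} = \sqrt{2} \sqrt{w}$ ($n{\left(w \right)} = \sqrt{2 w} = \sqrt{2} \sqrt{w}$)
$l = 0$ ($l = \sqrt{2} \sqrt{0} = \sqrt{2} \cdot 0 = 0$)
$\frac{78 l \left(-9 + 9\right)}{75483} = \frac{78 \cdot 0 \left(-9 + 9\right)}{75483} = 78 \cdot 0 \cdot 0 \cdot \frac{1}{75483} = 78 \cdot 0 \cdot \frac{1}{75483} = 0 \cdot \frac{1}{75483} = 0$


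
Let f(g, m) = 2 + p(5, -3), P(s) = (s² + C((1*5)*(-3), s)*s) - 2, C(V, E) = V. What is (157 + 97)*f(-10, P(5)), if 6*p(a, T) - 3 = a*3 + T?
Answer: 1143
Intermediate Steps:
p(a, T) = ½ + a/2 + T/6 (p(a, T) = ½ + (a*3 + T)/6 = ½ + (3*a + T)/6 = ½ + (T + 3*a)/6 = ½ + (a/2 + T/6) = ½ + a/2 + T/6)
P(s) = -2 + s² - 15*s (P(s) = (s² + ((1*5)*(-3))*s) - 2 = (s² + (5*(-3))*s) - 2 = (s² - 15*s) - 2 = -2 + s² - 15*s)
f(g, m) = 9/2 (f(g, m) = 2 + (½ + (½)*5 + (⅙)*(-3)) = 2 + (½ + 5/2 - ½) = 2 + 5/2 = 9/2)
(157 + 97)*f(-10, P(5)) = (157 + 97)*(9/2) = 254*(9/2) = 1143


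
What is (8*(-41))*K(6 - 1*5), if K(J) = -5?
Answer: 1640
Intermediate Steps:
(8*(-41))*K(6 - 1*5) = (8*(-41))*(-5) = -328*(-5) = 1640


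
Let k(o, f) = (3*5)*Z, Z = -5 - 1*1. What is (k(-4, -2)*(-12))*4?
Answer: 4320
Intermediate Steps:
Z = -6 (Z = -5 - 1 = -6)
k(o, f) = -90 (k(o, f) = (3*5)*(-6) = 15*(-6) = -90)
(k(-4, -2)*(-12))*4 = -90*(-12)*4 = 1080*4 = 4320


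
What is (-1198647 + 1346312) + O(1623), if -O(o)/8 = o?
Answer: 134681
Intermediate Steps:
O(o) = -8*o
(-1198647 + 1346312) + O(1623) = (-1198647 + 1346312) - 8*1623 = 147665 - 12984 = 134681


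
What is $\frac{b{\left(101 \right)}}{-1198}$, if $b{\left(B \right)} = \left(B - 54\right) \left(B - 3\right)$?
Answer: $- \frac{2303}{599} \approx -3.8447$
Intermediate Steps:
$b{\left(B \right)} = \left(-54 + B\right) \left(-3 + B\right)$
$\frac{b{\left(101 \right)}}{-1198} = \frac{162 + 101^{2} - 5757}{-1198} = \left(162 + 10201 - 5757\right) \left(- \frac{1}{1198}\right) = 4606 \left(- \frac{1}{1198}\right) = - \frac{2303}{599}$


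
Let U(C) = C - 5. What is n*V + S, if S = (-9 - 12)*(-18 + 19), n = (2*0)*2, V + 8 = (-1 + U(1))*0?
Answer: -21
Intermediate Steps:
U(C) = -5 + C
V = -8 (V = -8 + (-1 + (-5 + 1))*0 = -8 + (-1 - 4)*0 = -8 - 5*0 = -8 + 0 = -8)
n = 0 (n = 0*2 = 0)
S = -21 (S = -21*1 = -21)
n*V + S = 0*(-8) - 21 = 0 - 21 = -21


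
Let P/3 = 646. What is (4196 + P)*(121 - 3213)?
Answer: -18966328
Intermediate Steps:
P = 1938 (P = 3*646 = 1938)
(4196 + P)*(121 - 3213) = (4196 + 1938)*(121 - 3213) = 6134*(-3092) = -18966328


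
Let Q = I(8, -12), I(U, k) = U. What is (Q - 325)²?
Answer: 100489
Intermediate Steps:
Q = 8
(Q - 325)² = (8 - 325)² = (-317)² = 100489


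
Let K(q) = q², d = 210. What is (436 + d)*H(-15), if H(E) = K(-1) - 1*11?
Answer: -6460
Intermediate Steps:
H(E) = -10 (H(E) = (-1)² - 1*11 = 1 - 11 = -10)
(436 + d)*H(-15) = (436 + 210)*(-10) = 646*(-10) = -6460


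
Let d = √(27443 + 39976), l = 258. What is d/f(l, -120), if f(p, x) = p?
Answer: √7491/86 ≈ 1.0064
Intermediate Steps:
d = 3*√7491 (d = √67419 = 3*√7491 ≈ 259.65)
d/f(l, -120) = (3*√7491)/258 = (3*√7491)*(1/258) = √7491/86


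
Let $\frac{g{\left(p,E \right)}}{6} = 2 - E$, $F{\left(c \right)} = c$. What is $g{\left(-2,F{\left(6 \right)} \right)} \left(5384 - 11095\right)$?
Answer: $137064$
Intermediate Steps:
$g{\left(p,E \right)} = 12 - 6 E$ ($g{\left(p,E \right)} = 6 \left(2 - E\right) = 12 - 6 E$)
$g{\left(-2,F{\left(6 \right)} \right)} \left(5384 - 11095\right) = \left(12 - 36\right) \left(5384 - 11095\right) = \left(-24\right) \left(-5711\right) = 137064$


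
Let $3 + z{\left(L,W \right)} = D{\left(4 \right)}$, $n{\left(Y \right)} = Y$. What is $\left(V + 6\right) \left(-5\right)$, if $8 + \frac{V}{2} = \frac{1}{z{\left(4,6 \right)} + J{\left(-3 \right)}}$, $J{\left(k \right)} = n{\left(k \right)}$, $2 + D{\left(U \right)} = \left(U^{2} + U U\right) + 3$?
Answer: $\frac{1340}{27} \approx 49.63$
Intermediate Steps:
$D{\left(U \right)} = 1 + 2 U^{2}$ ($D{\left(U \right)} = -2 + \left(\left(U^{2} + U U\right) + 3\right) = -2 + \left(\left(U^{2} + U^{2}\right) + 3\right) = -2 + \left(2 U^{2} + 3\right) = -2 + \left(3 + 2 U^{2}\right) = 1 + 2 U^{2}$)
$J{\left(k \right)} = k$
$z{\left(L,W \right)} = 30$ ($z{\left(L,W \right)} = -3 + \left(1 + 2 \cdot 4^{2}\right) = -3 + \left(1 + 2 \cdot 16\right) = -3 + \left(1 + 32\right) = -3 + 33 = 30$)
$V = - \frac{430}{27}$ ($V = -16 + \frac{2}{30 - 3} = -16 + \frac{2}{27} = - \frac{430}{27} \approx -15.926$)
$\left(V + 6\right) \left(-5\right) = \left(- \frac{430}{27} + 6\right) \left(-5\right) = \left(- \frac{268}{27}\right) \left(-5\right) = \frac{1340}{27}$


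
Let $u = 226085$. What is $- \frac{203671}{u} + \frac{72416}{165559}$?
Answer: $- \frac{17347395729}{37430406515} \approx -0.46346$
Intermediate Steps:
$- \frac{203671}{u} + \frac{72416}{165559} = - \frac{203671}{226085} + \frac{72416}{165559} = - \frac{17347395729}{37430406515}$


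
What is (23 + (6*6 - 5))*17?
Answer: 918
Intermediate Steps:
(23 + (6*6 - 5))*17 = (23 + (36 - 5))*17 = (23 + 31)*17 = 54*17 = 918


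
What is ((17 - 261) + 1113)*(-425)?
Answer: -369325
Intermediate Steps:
((17 - 261) + 1113)*(-425) = (-244 + 1113)*(-425) = 869*(-425) = -369325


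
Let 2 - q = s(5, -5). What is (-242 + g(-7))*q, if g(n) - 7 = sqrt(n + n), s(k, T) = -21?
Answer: -5405 + 23*I*sqrt(14) ≈ -5405.0 + 86.058*I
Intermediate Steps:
g(n) = 7 + sqrt(2)*sqrt(n) (g(n) = 7 + sqrt(n + n) = 7 + sqrt(2*n) = 7 + sqrt(2)*sqrt(n))
q = 23 (q = 2 - 1*(-21) = 2 + 21 = 23)
(-242 + g(-7))*q = (-242 + (7 + sqrt(2)*sqrt(-7)))*23 = (-242 + (7 + sqrt(2)*(I*sqrt(7))))*23 = (-242 + (7 + I*sqrt(14)))*23 = (-235 + I*sqrt(14))*23 = -5405 + 23*I*sqrt(14)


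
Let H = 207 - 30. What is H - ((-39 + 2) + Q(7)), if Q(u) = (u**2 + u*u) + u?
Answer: 109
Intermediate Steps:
Q(u) = u + 2*u**2 (Q(u) = (u**2 + u**2) + u = 2*u**2 + u = u + 2*u**2)
H = 177
H - ((-39 + 2) + Q(7)) = 177 - ((-39 + 2) + 7*(1 + 2*7)) = 177 - (-37 + 7*(1 + 14)) = 177 - (-37 + 7*15) = 177 - (-37 + 105) = 177 - 1*68 = 177 - 68 = 109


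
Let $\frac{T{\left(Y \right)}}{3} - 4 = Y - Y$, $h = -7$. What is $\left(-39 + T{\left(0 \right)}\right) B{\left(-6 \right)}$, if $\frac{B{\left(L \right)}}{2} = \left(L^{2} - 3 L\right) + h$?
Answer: $-2538$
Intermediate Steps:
$T{\left(Y \right)} = 12$ ($T{\left(Y \right)} = 12 + 3 \left(Y - Y\right) = 12 + 3 \cdot 0 = 12 + 0 = 12$)
$B{\left(L \right)} = -14 - 6 L + 2 L^{2}$ ($B{\left(L \right)} = 2 \left(\left(L^{2} - 3 L\right) - 7\right) = 2 \left(-7 + L^{2} - 3 L\right) = -14 - 6 L + 2 L^{2}$)
$\left(-39 + T{\left(0 \right)}\right) B{\left(-6 \right)} = \left(-39 + 12\right) \left(-14 - -36 + 2 \left(-6\right)^{2}\right) = - 27 \left(-14 + 36 + 2 \cdot 36\right) = - 27 \left(-14 + 36 + 72\right) = \left(-27\right) 94 = -2538$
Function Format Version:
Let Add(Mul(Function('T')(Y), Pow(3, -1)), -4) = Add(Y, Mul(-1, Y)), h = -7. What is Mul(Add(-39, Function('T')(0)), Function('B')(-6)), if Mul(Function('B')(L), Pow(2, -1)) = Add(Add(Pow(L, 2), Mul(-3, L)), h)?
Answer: -2538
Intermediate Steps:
Function('T')(Y) = 12 (Function('T')(Y) = Add(12, Mul(3, Add(Y, Mul(-1, Y)))) = Add(12, Mul(3, 0)) = Add(12, 0) = 12)
Function('B')(L) = Add(-14, Mul(-6, L), Mul(2, Pow(L, 2))) (Function('B')(L) = Mul(2, Add(Add(Pow(L, 2), Mul(-3, L)), -7)) = Mul(2, Add(-7, Pow(L, 2), Mul(-3, L))) = Add(-14, Mul(-6, L), Mul(2, Pow(L, 2))))
Mul(Add(-39, Function('T')(0)), Function('B')(-6)) = Mul(Add(-39, 12), Add(-14, Mul(-6, -6), Mul(2, Pow(-6, 2)))) = Mul(-27, Add(-14, 36, Mul(2, 36))) = Mul(-27, Add(-14, 36, 72)) = Mul(-27, 94) = -2538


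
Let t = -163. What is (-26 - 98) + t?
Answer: -287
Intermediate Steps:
(-26 - 98) + t = (-26 - 98) - 163 = -124 - 163 = -287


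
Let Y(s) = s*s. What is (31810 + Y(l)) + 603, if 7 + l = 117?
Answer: 44513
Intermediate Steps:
l = 110 (l = -7 + 117 = 110)
Y(s) = s²
(31810 + Y(l)) + 603 = (31810 + 110²) + 603 = (31810 + 12100) + 603 = 43910 + 603 = 44513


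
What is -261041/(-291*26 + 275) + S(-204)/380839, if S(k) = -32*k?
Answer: 99462189047/2776697149 ≈ 35.820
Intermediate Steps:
-261041/(-291*26 + 275) + S(-204)/380839 = -261041/(-291*26 + 275) - 32*(-204)/380839 = -261041/(-7566 + 275) + 6528*(1/380839) = -261041/(-7291) + 6528/380839 = -261041*(-1/7291) + 6528/380839 = 261041/7291 + 6528/380839 = 99462189047/2776697149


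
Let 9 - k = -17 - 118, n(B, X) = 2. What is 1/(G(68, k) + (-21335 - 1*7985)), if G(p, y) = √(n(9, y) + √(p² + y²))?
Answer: -1/(29320 - √(2 + 4*√1585)) ≈ -3.4121e-5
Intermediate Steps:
k = 144 (k = 9 - (-17 - 118) = 9 - 1*(-135) = 9 + 135 = 144)
G(p, y) = √(2 + √(p² + y²))
1/(G(68, k) + (-21335 - 1*7985)) = 1/(√(2 + √(68² + 144²)) + (-21335 - 1*7985)) = 1/(√(2 + √(4624 + 20736)) + (-21335 - 7985)) = 1/(√(2 + √25360) - 29320) = 1/(√(2 + 4*√1585) - 29320) = 1/(-29320 + √(2 + 4*√1585))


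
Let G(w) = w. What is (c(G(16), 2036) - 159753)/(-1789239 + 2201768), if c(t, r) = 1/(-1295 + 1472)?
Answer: -28276280/73017633 ≈ -0.38725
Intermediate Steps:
c(t, r) = 1/177
(c(G(16), 2036) - 159753)/(-1789239 + 2201768) = (1/177 - 159753)/(-1789239 + 2201768) = -28276280/177/412529 = -28276280/177*1/412529 = -28276280/73017633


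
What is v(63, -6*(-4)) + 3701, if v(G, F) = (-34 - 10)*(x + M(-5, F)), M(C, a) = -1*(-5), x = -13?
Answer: 4053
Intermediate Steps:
M(C, a) = 5
v(G, F) = 352 (v(G, F) = (-34 - 10)*(-13 + 5) = -44*(-8) = 352)
v(63, -6*(-4)) + 3701 = 352 + 3701 = 4053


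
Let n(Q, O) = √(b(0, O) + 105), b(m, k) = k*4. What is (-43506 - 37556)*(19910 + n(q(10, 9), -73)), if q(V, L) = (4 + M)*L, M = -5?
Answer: -1613944420 - 81062*I*√187 ≈ -1.6139e+9 - 1.1085e+6*I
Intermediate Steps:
b(m, k) = 4*k
q(V, L) = -L (q(V, L) = (4 - 5)*L = -L)
n(Q, O) = √(105 + 4*O) (n(Q, O) = √(4*O + 105) = √(105 + 4*O))
(-43506 - 37556)*(19910 + n(q(10, 9), -73)) = (-43506 - 37556)*(19910 + √(105 + 4*(-73))) = -81062*(19910 + √(105 - 292)) = -81062*(19910 + √(-187)) = -81062*(19910 + I*√187) = -1613944420 - 81062*I*√187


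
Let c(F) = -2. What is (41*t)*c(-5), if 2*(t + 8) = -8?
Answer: 984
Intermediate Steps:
t = -12 (t = -8 + (1/2)*(-8) = -8 - 4 = -12)
(41*t)*c(-5) = (41*(-12))*(-2) = -492*(-2) = 984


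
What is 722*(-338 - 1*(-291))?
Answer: -33934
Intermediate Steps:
722*(-338 - 1*(-291)) = 722*(-338 + 291) = 722*(-47) = -33934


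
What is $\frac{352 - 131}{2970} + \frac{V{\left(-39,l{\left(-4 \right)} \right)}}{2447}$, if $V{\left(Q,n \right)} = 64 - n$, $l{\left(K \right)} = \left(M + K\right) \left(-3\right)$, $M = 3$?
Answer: $\frac{721957}{7267590} \approx 0.099339$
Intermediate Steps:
$l{\left(K \right)} = -9 - 3 K$ ($l{\left(K \right)} = \left(3 + K\right) \left(-3\right) = -9 - 3 K$)
$\frac{352 - 131}{2970} + \frac{V{\left(-39,l{\left(-4 \right)} \right)}}{2447} = \frac{352 - 131}{2970} + \frac{64 - \left(-9 - -12\right)}{2447} = 221 \cdot \frac{1}{2970} + \left(64 - \left(-9 + 12\right)\right) \frac{1}{2447} = \frac{221}{2970} + \left(64 - 3\right) \frac{1}{2447} = \frac{221}{2970} + 61 \cdot \frac{1}{2447} = \frac{221}{2970} + \frac{61}{2447} = \frac{721957}{7267590}$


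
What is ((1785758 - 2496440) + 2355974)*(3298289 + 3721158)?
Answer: 11549039993524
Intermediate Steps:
((1785758 - 2496440) + 2355974)*(3298289 + 3721158) = (-710682 + 2355974)*7019447 = 1645292*7019447 = 11549039993524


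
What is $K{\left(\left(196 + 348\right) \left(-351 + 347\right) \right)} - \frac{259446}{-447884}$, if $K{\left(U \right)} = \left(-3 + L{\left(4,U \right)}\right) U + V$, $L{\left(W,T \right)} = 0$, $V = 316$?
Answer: $\frac{1532788771}{223942} \approx 6844.6$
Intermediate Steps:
$K{\left(U \right)} = 316 - 3 U$ ($K{\left(U \right)} = \left(-3 + 0\right) U + 316 = - 3 U + 316 = 316 - 3 U$)
$K{\left(\left(196 + 348\right) \left(-351 + 347\right) \right)} - \frac{259446}{-447884} = \left(316 - 3 \left(196 + 348\right) \left(-351 + 347\right)\right) - \frac{259446}{-447884} = \left(316 - 3 \cdot 544 \left(-4\right)\right) - - \frac{129723}{223942} = \left(316 - -6528\right) + \frac{129723}{223942} = \left(316 + 6528\right) + \frac{129723}{223942} = 6844 + \frac{129723}{223942} = \frac{1532788771}{223942}$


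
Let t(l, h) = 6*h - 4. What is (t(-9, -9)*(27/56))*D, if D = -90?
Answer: 35235/14 ≈ 2516.8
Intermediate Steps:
t(l, h) = -4 + 6*h
(t(-9, -9)*(27/56))*D = ((-4 + 6*(-9))*(27/56))*(-90) = ((-4 - 54)*(27*(1/56)))*(-90) = -58*27/56*(-90) = -783/28*(-90) = 35235/14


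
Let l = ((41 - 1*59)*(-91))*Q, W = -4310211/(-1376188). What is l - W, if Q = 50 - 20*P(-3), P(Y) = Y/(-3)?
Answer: 67621568109/1376188 ≈ 49137.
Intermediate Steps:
P(Y) = -Y/3 (P(Y) = Y*(-1/3) = -Y/3)
Q = 30 (Q = 50 - 20*(-1/3*(-3)) = 50 - 20 = 30)
W = 4310211/1376188 (W = -4310211*(-1/1376188) = 4310211/1376188 ≈ 3.1320)
l = 49140 (l = ((41 - 1*59)*(-91))*30 = ((41 - 59)*(-91))*30 = -18*(-91)*30 = 1638*30 = 49140)
l - W = 49140 - 1*4310211/1376188 = 49140 - 4310211/1376188 = 67621568109/1376188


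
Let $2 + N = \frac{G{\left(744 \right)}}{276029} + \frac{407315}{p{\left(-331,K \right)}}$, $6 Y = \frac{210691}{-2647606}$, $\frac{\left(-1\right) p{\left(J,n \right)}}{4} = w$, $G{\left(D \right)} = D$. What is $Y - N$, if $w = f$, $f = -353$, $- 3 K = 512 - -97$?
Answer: $- \frac{17055287138874095}{59533398671682} \approx -286.48$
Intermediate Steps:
$K = -203$ ($K = - \frac{512 - -97}{3} = - \frac{512 + 97}{3} = \left(- \frac{1}{3}\right) 609 = -203$)
$w = -353$
$p{\left(J,n \right)} = 1412$ ($p{\left(J,n \right)} = \left(-4\right) \left(-353\right) = 1412$)
$Y = - \frac{16207}{1221972}$ ($Y = \frac{210691 \frac{1}{-2647606}}{6} = \frac{210691 \left(- \frac{1}{2647606}\right)}{6} = \frac{1}{6} \left(- \frac{16207}{203662}\right) = - \frac{16207}{1221972} \approx -0.013263$)
$N = \frac{111652296767}{389752948}$ ($N = -2 + \left(\frac{744}{276029} + \frac{407315}{1412}\right) = -2 + \frac{112431802663}{389752948} = \frac{111652296767}{389752948} \approx 286.47$)
$Y - N = - \frac{16207}{1221972} - \frac{111652296767}{389752948} = - \frac{17055287138874095}{59533398671682}$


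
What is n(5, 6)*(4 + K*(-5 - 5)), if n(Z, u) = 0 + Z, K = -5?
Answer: 270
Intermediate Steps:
n(Z, u) = Z
n(5, 6)*(4 + K*(-5 - 5)) = 5*(4 - 5*(-5 - 5)) = 5*(4 - 5*(-10)) = 5*(4 + 50) = 5*54 = 270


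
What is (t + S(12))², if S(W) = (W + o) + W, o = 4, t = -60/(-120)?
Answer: 3249/4 ≈ 812.25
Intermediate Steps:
t = ½ (t = -60*(-1/120) = ½ ≈ 0.50000)
S(W) = 4 + 2*W (S(W) = (W + 4) + W = (4 + W) + W = 4 + 2*W)
(t + S(12))² = (½ + (4 + 2*12))² = (½ + (4 + 24))² = (½ + 28)² = (57/2)² = 3249/4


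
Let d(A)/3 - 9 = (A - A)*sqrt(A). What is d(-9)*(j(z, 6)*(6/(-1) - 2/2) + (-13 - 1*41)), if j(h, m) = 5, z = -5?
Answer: -2403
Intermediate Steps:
d(A) = 27 (d(A) = 27 + 3*((A - A)*sqrt(A)) = 27 + 3*(0*sqrt(A)) = 27 + 3*0 = 27 + 0 = 27)
d(-9)*(j(z, 6)*(6/(-1) - 2/2) + (-13 - 1*41)) = 27*(5*(6/(-1) - 2/2) + (-13 - 1*41)) = 27*(5*(6*(-1) - 2*1/2) + (-13 - 41)) = 27*(5*(-6 - 1) - 54) = 27*(5*(-7) - 54) = 27*(-35 - 54) = 27*(-89) = -2403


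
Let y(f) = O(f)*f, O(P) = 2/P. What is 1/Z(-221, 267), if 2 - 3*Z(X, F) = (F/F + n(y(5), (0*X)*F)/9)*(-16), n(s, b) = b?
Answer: 1/6 ≈ 0.16667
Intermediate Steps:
y(f) = 2 (y(f) = (2/f)*f = 2)
Z(X, F) = 6 (Z(X, F) = 2/3 - (F/F + ((0*X)*F)/9)*(-16)/3 = 2/3 - (1 + (0*F)*(1/9))*(-16)/3 = 2/3 - (1 + 0*(1/9))*(-16)/3 = 2/3 - (1 + 0)*(-16)/3 = 2/3 - (-16)/3 = 2/3 - 1/3*(-16) = 2/3 + 16/3 = 6)
1/Z(-221, 267) = 1/6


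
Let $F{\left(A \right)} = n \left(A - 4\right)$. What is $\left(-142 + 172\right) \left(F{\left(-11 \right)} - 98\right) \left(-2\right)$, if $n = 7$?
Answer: $12180$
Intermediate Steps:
$F{\left(A \right)} = -28 + 7 A$ ($F{\left(A \right)} = 7 \left(A - 4\right) = 7 \left(-4 + A\right) = -28 + 7 A$)
$\left(-142 + 172\right) \left(F{\left(-11 \right)} - 98\right) \left(-2\right) = \left(-142 + 172\right) \left(\left(-28 + 7 \left(-11\right)\right) - 98\right) \left(-2\right) = 30 \left(\left(-28 - 77\right) - 98\right) \left(-2\right) = 30 \left(-105 - 98\right) \left(-2\right) = 30 \left(-203\right) \left(-2\right) = \left(-6090\right) \left(-2\right) = 12180$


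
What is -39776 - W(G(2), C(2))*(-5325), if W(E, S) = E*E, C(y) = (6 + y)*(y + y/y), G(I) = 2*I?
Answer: 45424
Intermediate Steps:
C(y) = (1 + y)*(6 + y) (C(y) = (6 + y)*(y + 1) = (6 + y)*(1 + y) = (1 + y)*(6 + y))
W(E, S) = E²
-39776 - W(G(2), C(2))*(-5325) = -39776 - (2*2)²*(-5325) = -39776 - 4²*(-5325) = -39776 - 16*(-5325) = -39776 - 1*(-85200) = -39776 + 85200 = 45424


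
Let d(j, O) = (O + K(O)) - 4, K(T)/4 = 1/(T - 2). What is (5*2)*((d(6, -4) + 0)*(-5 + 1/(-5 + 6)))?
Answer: 1040/3 ≈ 346.67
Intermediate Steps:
K(T) = 4/(-2 + T) (K(T) = 4/(T - 2) = 4/(-2 + T))
d(j, O) = -4 + O + 4/(-2 + O) (d(j, O) = (O + 4/(-2 + O)) - 4 = -4 + O + 4/(-2 + O))
(5*2)*((d(6, -4) + 0)*(-5 + 1/(-5 + 6))) = (5*2)*(((4 + (-4 - 4)*(-2 - 4))/(-2 - 4) + 0)*(-5 + 1/(-5 + 6))) = 10*(((4 - 8*(-6))/(-6) + 0)*(-5 + 1/1)) = 10*((-(4 + 48)/6 + 0)*(-5 + 1)) = 10*((-⅙*52 + 0)*(-4)) = 10*((-26/3 + 0)*(-4)) = 10*(-26/3*(-4)) = 10*(104/3) = 1040/3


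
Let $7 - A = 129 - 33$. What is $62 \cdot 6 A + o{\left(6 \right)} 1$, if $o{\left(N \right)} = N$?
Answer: $-33102$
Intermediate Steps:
$A = -89$ ($A = 7 - \left(129 - 33\right) = 7 - 96 = -89$)
$62 \cdot 6 A + o{\left(6 \right)} 1 = 62 \cdot 6 \left(-89\right) + 6 \cdot 1 = 372 \left(-89\right) + 6 = -33108 + 6 = -33102$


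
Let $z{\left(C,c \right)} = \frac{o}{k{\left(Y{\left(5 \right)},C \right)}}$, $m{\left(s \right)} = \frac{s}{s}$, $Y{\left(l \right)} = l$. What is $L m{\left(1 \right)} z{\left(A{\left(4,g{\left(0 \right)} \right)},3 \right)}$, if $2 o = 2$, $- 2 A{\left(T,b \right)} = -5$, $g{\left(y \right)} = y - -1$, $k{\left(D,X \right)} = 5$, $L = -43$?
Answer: $- \frac{43}{5} \approx -8.6$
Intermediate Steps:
$m{\left(s \right)} = 1$
$g{\left(y \right)} = 1 + y$ ($g{\left(y \right)} = y + 1 = 1 + y$)
$A{\left(T,b \right)} = \frac{5}{2}$ ($A{\left(T,b \right)} = \left(- \frac{1}{2}\right) \left(-5\right) = \frac{5}{2}$)
$o = 1$ ($o = \frac{1}{2} \cdot 2 = 1$)
$z{\left(C,c \right)} = \frac{1}{5}$ ($z{\left(C,c \right)} = 1 \cdot \frac{1}{5} = \frac{1}{5}$)
$L m{\left(1 \right)} z{\left(A{\left(4,g{\left(0 \right)} \right)},3 \right)} = \left(-43\right) 1 \cdot \frac{1}{5} = \left(-43\right) \frac{1}{5} = - \frac{43}{5}$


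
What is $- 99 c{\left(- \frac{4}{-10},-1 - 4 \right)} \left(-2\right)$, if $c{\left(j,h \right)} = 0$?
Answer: $0$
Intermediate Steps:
$- 99 c{\left(- \frac{4}{-10},-1 - 4 \right)} \left(-2\right) = \left(-99\right) 0 \left(-2\right) = 0 \left(-2\right) = 0$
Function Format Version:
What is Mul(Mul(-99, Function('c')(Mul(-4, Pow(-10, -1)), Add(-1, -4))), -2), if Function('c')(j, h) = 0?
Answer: 0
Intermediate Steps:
Mul(Mul(-99, Function('c')(Mul(-4, Pow(-10, -1)), Add(-1, -4))), -2) = Mul(Mul(-99, 0), -2) = Mul(0, -2) = 0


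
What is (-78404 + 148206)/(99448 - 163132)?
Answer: -34901/31842 ≈ -1.0961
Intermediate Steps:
(-78404 + 148206)/(99448 - 163132) = 69802/(-63684) = 69802*(-1/63684) = -34901/31842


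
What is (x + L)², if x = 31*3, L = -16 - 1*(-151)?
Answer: 51984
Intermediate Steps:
L = 135 (L = -16 + 151 = 135)
x = 93
(x + L)² = (93 + 135)² = 228² = 51984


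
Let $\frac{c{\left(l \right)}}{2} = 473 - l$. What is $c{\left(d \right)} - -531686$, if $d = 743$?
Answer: $531146$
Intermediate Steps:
$c{\left(l \right)} = 946 - 2 l$ ($c{\left(l \right)} = 2 \left(473 - l\right) = 946 - 2 l$)
$c{\left(d \right)} - -531686 = \left(946 - 1486\right) - -531686 = \left(946 - 1486\right) + 531686 = -540 + 531686 = 531146$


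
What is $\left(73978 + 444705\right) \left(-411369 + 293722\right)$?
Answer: $-61021498901$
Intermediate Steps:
$\left(73978 + 444705\right) \left(-411369 + 293722\right) = 518683 \left(-117647\right) = -61021498901$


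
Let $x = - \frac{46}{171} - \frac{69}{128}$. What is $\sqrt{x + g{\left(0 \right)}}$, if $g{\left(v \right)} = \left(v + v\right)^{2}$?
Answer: $\frac{i \sqrt{672106}}{912} \approx 0.89893 i$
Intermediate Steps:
$g{\left(v \right)} = 4 v^{2}$ ($g{\left(v \right)} = \left(2 v\right)^{2} = 4 v^{2}$)
$x = - \frac{17687}{21888}$ ($x = \left(-46\right) \frac{1}{171} - \frac{69}{128} = - \frac{46}{171} - \frac{69}{128} = - \frac{17687}{21888} \approx -0.80807$)
$\sqrt{x + g{\left(0 \right)}} = \sqrt{- \frac{17687}{21888} + 4 \cdot 0^{2}} = \sqrt{- \frac{17687}{21888} + 4 \cdot 0} = \sqrt{- \frac{17687}{21888} + 0} = \sqrt{- \frac{17687}{21888}} = \frac{i \sqrt{672106}}{912}$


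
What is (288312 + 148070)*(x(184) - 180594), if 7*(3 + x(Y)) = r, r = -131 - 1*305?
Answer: -551855222930/7 ≈ -7.8836e+10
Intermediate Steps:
r = -436 (r = -131 - 305 = -436)
x(Y) = -457/7 (x(Y) = -3 + (⅐)*(-436) = -3 - 436/7 = -457/7)
(288312 + 148070)*(x(184) - 180594) = (288312 + 148070)*(-457/7 - 180594) = 436382*(-1264615/7) = -551855222930/7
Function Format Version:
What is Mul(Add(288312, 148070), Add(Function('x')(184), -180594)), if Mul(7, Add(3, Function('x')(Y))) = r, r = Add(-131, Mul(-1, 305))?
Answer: Rational(-551855222930, 7) ≈ -7.8836e+10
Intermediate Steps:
r = -436 (r = Add(-131, -305) = -436)
Function('x')(Y) = Rational(-457, 7) (Function('x')(Y) = Add(-3, Mul(Rational(1, 7), -436)) = Add(-3, Rational(-436, 7)) = Rational(-457, 7))
Mul(Add(288312, 148070), Add(Function('x')(184), -180594)) = Mul(Add(288312, 148070), Add(Rational(-457, 7), -180594)) = Mul(436382, Rational(-1264615, 7)) = Rational(-551855222930, 7)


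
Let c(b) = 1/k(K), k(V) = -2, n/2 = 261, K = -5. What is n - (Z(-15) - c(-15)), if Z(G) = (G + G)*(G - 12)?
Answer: -577/2 ≈ -288.50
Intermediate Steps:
n = 522 (n = 2*261 = 522)
Z(G) = 2*G*(-12 + G) (Z(G) = (2*G)*(-12 + G) = 2*G*(-12 + G))
c(b) = -½ (c(b) = 1/(-2) = -½)
n - (Z(-15) - c(-15)) = 522 - (2*(-15)*(-12 - 15) - 1*(-½)) = 522 - (2*(-15)*(-27) + ½) = 522 - (810 + ½) = 522 - 1*1621/2 = 522 - 1621/2 = -577/2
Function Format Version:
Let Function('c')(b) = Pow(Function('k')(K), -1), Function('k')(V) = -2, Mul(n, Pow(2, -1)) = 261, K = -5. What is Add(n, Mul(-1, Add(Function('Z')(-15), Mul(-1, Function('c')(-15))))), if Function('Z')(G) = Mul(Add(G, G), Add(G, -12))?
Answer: Rational(-577, 2) ≈ -288.50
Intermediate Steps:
n = 522 (n = Mul(2, 261) = 522)
Function('Z')(G) = Mul(2, G, Add(-12, G)) (Function('Z')(G) = Mul(Mul(2, G), Add(-12, G)) = Mul(2, G, Add(-12, G)))
Function('c')(b) = Rational(-1, 2) (Function('c')(b) = Pow(-2, -1) = Rational(-1, 2))
Add(n, Mul(-1, Add(Function('Z')(-15), Mul(-1, Function('c')(-15))))) = Add(522, Mul(-1, Add(Mul(2, -15, Add(-12, -15)), Mul(-1, Rational(-1, 2))))) = Add(522, Mul(-1, Add(Mul(2, -15, -27), Rational(1, 2)))) = Add(522, Mul(-1, Add(810, Rational(1, 2)))) = Add(522, Mul(-1, Rational(1621, 2))) = Add(522, Rational(-1621, 2)) = Rational(-577, 2)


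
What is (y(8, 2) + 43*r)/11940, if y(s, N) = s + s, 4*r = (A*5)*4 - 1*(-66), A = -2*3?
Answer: -1129/23880 ≈ -0.047278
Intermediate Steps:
A = -6
r = -27/2 (r = (-6*5*4 - 1*(-66))/4 = (-30*4 + 66)/4 = (-120 + 66)/4 = (¼)*(-54) = -27/2 ≈ -13.500)
y(s, N) = 2*s
(y(8, 2) + 43*r)/11940 = (2*8 + 43*(-27/2))/11940 = (16 - 1161/2)*(1/11940) = -1129/2*1/11940 = -1129/23880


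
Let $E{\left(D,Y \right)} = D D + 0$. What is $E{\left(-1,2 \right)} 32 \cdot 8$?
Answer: $256$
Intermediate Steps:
$E{\left(D,Y \right)} = D^{2}$ ($E{\left(D,Y \right)} = D^{2} + 0 = D^{2}$)
$E{\left(-1,2 \right)} 32 \cdot 8 = \left(-1\right)^{2} \cdot 32 \cdot 8 = 1 \cdot 256 = 256$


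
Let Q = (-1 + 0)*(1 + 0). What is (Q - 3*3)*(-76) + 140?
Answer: 900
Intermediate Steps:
Q = -1 (Q = -1*1 = -1)
(Q - 3*3)*(-76) + 140 = (-1 - 3*3)*(-76) + 140 = (-1 - 9)*(-76) + 140 = -10*(-76) + 140 = 760 + 140 = 900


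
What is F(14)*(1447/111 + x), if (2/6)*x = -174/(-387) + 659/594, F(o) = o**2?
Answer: 546836374/157509 ≈ 3471.8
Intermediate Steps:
x = 39821/8514 (x = 3*(-174/(-387) + 659/594) = 3*(-174*(-1/387) + 659*(1/594)) = 3*(58/129 + 659/594) = 3*(39821/25542) = 39821/8514 ≈ 4.6771)
F(14)*(1447/111 + x) = 14**2*(1447/111 + 39821/8514) = 196*(1447*(1/111) + 39821/8514) = 196*(1447/111 + 39821/8514) = 196*(5579963/315018) = 546836374/157509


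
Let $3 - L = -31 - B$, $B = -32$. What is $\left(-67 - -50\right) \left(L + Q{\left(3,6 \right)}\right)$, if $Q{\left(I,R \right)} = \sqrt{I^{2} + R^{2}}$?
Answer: $-34 - 51 \sqrt{5} \approx -148.04$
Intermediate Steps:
$L = 2$ ($L = 3 - \left(-31 - -32\right) = 3 - \left(-31 + 32\right) = 3 - 1 = 2$)
$\left(-67 - -50\right) \left(L + Q{\left(3,6 \right)}\right) = \left(-67 - -50\right) \left(2 + \sqrt{3^{2} + 6^{2}}\right) = \left(-67 + 50\right) \left(2 + \sqrt{9 + 36}\right) = - 17 \left(2 + \sqrt{45}\right) = - 17 \left(2 + 3 \sqrt{5}\right) = -34 - 51 \sqrt{5}$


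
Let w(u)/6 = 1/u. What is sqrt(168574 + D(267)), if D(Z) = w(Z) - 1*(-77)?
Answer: sqrt(1335884749)/89 ≈ 410.67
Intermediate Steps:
w(u) = 6/u (w(u) = 6*(1/u) = 6/u)
D(Z) = 77 + 6/Z (D(Z) = 6/Z - 1*(-77) = 6/Z + 77 = 77 + 6/Z)
sqrt(168574 + D(267)) = sqrt(168574 + (77 + 6/267)) = sqrt(168574 + (77 + 6*(1/267))) = sqrt(168574 + (77 + 2/89)) = sqrt(168574 + 6855/89) = sqrt(15009941/89) = sqrt(1335884749)/89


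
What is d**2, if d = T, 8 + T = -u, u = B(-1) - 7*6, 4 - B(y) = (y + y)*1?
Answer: 784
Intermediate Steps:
B(y) = 4 - 2*y (B(y) = 4 - (y + y) = 4 - 2*y)
u = -36 (u = (4 - 2*(-1)) - 7*6 = (4 + 2) - 42 = 6 - 42 = -36)
T = 28 (T = -8 - 1*(-36) = -8 + 36 = 28)
d = 28
d**2 = 28**2 = 784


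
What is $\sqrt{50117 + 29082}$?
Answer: $\sqrt{79199} \approx 281.42$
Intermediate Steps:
$\sqrt{50117 + 29082} = \sqrt{79199}$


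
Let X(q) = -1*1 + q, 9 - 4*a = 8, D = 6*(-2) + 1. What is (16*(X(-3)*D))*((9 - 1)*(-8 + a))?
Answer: -43648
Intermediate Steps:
D = -11 (D = -12 + 1 = -11)
a = 1/4 (a = 9/4 - 1/4*8 = 9/4 - 2 = 1/4 ≈ 0.25000)
X(q) = -1 + q
(16*(X(-3)*D))*((9 - 1)*(-8 + a)) = (16*((-1 - 3)*(-11)))*((9 - 1)*(-8 + 1/4)) = (16*(-4*(-11)))*(8*(-31/4)) = (16*44)*(-62) = 704*(-62) = -43648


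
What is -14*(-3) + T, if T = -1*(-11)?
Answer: 53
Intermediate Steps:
T = 11
-14*(-3) + T = -14*(-3) + 11 = 42 + 11 = 53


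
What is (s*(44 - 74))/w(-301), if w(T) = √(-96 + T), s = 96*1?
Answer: 2880*I*√397/397 ≈ 144.54*I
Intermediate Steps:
s = 96
(s*(44 - 74))/w(-301) = (96*(44 - 74))/(√(-96 - 301)) = (96*(-30))/(√(-397)) = -2880*(-I*√397/397) = -(-2880)*I*√397/397 = 2880*I*√397/397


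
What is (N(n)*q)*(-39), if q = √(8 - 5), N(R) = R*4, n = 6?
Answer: -936*√3 ≈ -1621.2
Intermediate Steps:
N(R) = 4*R
q = √3 ≈ 1.7320
(N(n)*q)*(-39) = ((4*6)*√3)*(-39) = (24*√3)*(-39) = -936*√3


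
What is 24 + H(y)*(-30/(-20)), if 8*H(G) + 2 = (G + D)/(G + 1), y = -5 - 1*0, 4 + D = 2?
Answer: 1533/64 ≈ 23.953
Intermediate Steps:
D = -2 (D = -4 + 2 = -2)
y = -5 (y = -5 + 0 = -5)
H(G) = -1/4 + (-2 + G)/(8*(1 + G)) (H(G) = -1/4 + ((G - 2)/(G + 1))/8 = -1/4 + ((-2 + G)/(1 + G))/8 = -1/4 + (-2 + G)/(8*(1 + G)))
24 + H(y)*(-30/(-20)) = 24 + ((-4 - 1*(-5))/(8*(1 - 5)))*(-30/(-20)) = 24 + ((1/8)*(-4 + 5)/(-4))*(-30*(-1/20)) = 24 + ((1/8)*(-1/4)*1)*(3/2) = 24 - 1/32*3/2 = 24 - 3/64 = 1533/64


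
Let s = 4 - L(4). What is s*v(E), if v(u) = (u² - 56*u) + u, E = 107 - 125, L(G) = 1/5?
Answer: 24966/5 ≈ 4993.2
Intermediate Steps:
L(G) = ⅕
E = -18
s = 19/5 (s = 4 - 1*⅕ = 4 - ⅕ = 19/5 ≈ 3.8000)
v(u) = u² - 55*u
s*v(E) = 19*(-18*(-55 - 18))/5 = 19*(-18*(-73))/5 = (19/5)*1314 = 24966/5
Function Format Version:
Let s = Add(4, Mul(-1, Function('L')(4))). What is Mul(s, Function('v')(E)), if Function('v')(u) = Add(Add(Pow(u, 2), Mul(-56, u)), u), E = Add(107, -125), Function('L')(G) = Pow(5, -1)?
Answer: Rational(24966, 5) ≈ 4993.2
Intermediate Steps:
Function('L')(G) = Rational(1, 5)
E = -18
s = Rational(19, 5) (s = Add(4, Mul(-1, Rational(1, 5))) = Add(4, Rational(-1, 5)) = Rational(19, 5) ≈ 3.8000)
Function('v')(u) = Add(Pow(u, 2), Mul(-55, u))
Mul(s, Function('v')(E)) = Mul(Rational(19, 5), Mul(-18, Add(-55, -18))) = Mul(Rational(19, 5), Mul(-18, -73)) = Mul(Rational(19, 5), 1314) = Rational(24966, 5)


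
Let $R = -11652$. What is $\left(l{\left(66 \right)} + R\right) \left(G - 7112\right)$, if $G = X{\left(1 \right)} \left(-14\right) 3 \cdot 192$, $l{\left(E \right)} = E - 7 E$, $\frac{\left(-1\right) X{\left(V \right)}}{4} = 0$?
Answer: $85685376$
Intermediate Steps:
$X{\left(V \right)} = 0$ ($X{\left(V \right)} = \left(-4\right) 0 = 0$)
$l{\left(E \right)} = - 6 E$
$G = 0$ ($G = 0 \left(-14\right) 3 \cdot 192 = 0 \cdot 576 = 0$)
$\left(l{\left(66 \right)} + R\right) \left(G - 7112\right) = \left(\left(-6\right) 66 - 11652\right) \left(0 - 7112\right) = \left(-396 - 11652\right) \left(-7112\right) = \left(-12048\right) \left(-7112\right) = 85685376$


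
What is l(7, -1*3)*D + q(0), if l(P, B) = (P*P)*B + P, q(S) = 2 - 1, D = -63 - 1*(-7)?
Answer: 7841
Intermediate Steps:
D = -56 (D = -63 + 7 = -56)
q(S) = 1
l(P, B) = P + B*P² (l(P, B) = P²*B + P = B*P² + P = P + B*P²)
l(7, -1*3)*D + q(0) = (7*(1 - 1*3*7))*(-56) + 1 = (7*(1 - 3*7))*(-56) + 1 = (7*(1 - 21))*(-56) + 1 = (7*(-20))*(-56) + 1 = -140*(-56) + 1 = 7840 + 1 = 7841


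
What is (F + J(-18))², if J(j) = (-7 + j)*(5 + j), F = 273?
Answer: 357604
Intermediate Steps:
(F + J(-18))² = (273 + (-35 + (-18)² - 2*(-18)))² = (273 + (-35 + 324 + 36))² = (273 + 325)² = 598² = 357604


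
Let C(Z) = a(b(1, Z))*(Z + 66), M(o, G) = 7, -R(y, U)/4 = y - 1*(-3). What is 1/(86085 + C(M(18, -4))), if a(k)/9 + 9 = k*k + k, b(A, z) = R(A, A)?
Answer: 1/237852 ≈ 4.2043e-6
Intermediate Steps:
R(y, U) = -12 - 4*y (R(y, U) = -4*(y - 1*(-3)) = -4*(y + 3) = -4*(3 + y) = -12 - 4*y)
b(A, z) = -12 - 4*A
a(k) = -81 + 9*k + 9*k**2 (a(k) = -81 + 9*(k*k + k) = -81 + 9*(k**2 + k) = -81 + 9*(k + k**2) = -81 + (9*k + 9*k**2) = -81 + 9*k + 9*k**2)
C(Z) = 137214 + 2079*Z (C(Z) = (-81 + 9*(-12 - 4*1) + 9*(-12 - 4*1)**2)*(Z + 66) = (-81 + 9*(-12 - 4) + 9*(-12 - 4)**2)*(66 + Z) = (-81 + 9*(-16) + 9*(-16)**2)*(66 + Z) = (-81 - 144 + 9*256)*(66 + Z) = (-81 - 144 + 2304)*(66 + Z) = 2079*(66 + Z) = 137214 + 2079*Z)
1/(86085 + C(M(18, -4))) = 1/(86085 + (137214 + 2079*7)) = 1/(86085 + (137214 + 14553)) = 1/(86085 + 151767) = 1/237852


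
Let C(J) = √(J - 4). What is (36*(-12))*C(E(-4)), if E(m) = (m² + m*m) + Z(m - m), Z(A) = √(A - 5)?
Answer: -432*√(28 + I*√5) ≈ -2287.7 - 91.204*I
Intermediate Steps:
Z(A) = √(-5 + A)
E(m) = 2*m² + I*√5 (E(m) = (m² + m*m) + √(-5 + (m - m)) = (m² + m²) + √(-5 + 0) = 2*m² + √(-5) = 2*m² + I*√5)
C(J) = √(-4 + J)
(36*(-12))*C(E(-4)) = (36*(-12))*√(-4 + (2*(-4)² + I*√5)) = -432*√(-4 + (2*16 + I*√5)) = -432*√(-4 + (32 + I*√5)) = -432*√(28 + I*√5)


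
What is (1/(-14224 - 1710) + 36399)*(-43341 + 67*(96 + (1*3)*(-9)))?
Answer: -11227865052735/7967 ≈ -1.4093e+9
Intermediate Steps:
(1/(-14224 - 1710) + 36399)*(-43341 + 67*(96 + (1*3)*(-9))) = (1/(-15934) + 36399)*(-43341 + 67*(96 + 3*(-9))) = (-1/15934 + 36399)*(-43341 + 67*(96 - 27)) = 579981665*(-43341 + 67*69)/15934 = 579981665*(-43341 + 4623)/15934 = (579981665/15934)*(-38718) = -11227865052735/7967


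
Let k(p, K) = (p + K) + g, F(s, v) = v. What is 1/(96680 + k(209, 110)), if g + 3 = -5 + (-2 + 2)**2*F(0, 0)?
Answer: 1/96991 ≈ 1.0310e-5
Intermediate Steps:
g = -8 (g = -3 + (-5 + (-2 + 2)**2*0) = -3 + (-5 + 0**2*0) = -3 + (-5 + 0*0) = -3 + (-5 + 0) = -3 - 5 = -8)
k(p, K) = -8 + K + p (k(p, K) = (p + K) - 8 = (K + p) - 8 = -8 + K + p)
1/(96680 + k(209, 110)) = 1/(96680 + (-8 + 110 + 209)) = 1/(96680 + 311) = 1/96991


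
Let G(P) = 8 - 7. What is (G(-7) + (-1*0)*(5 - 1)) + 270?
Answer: 271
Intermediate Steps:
G(P) = 1
(G(-7) + (-1*0)*(5 - 1)) + 270 = (1 + (-1*0)*(5 - 1)) + 270 = (1 + 0*4) + 270 = (1 + 0) + 270 = 1 + 270 = 271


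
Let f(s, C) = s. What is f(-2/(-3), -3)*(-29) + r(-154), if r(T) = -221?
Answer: -721/3 ≈ -240.33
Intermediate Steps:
f(-2/(-3), -3)*(-29) + r(-154) = -2/(-3)*(-29) - 221 = -2*(-⅓)*(-29) - 221 = (⅔)*(-29) - 221 = -58/3 - 221 = -721/3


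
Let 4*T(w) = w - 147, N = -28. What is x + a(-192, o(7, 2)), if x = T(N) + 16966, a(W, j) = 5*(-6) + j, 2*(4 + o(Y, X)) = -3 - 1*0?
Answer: 67547/4 ≈ 16887.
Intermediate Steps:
o(Y, X) = -11/2 (o(Y, X) = -4 + (-3 - 1*0)/2 = -4 + (-3 + 0)/2 = -4 + (½)*(-3) = -4 - 3/2 = -11/2)
a(W, j) = -30 + j
T(w) = -147/4 + w/4 (T(w) = (w - 147)/4 = (-147 + w)/4 = -147/4 + w/4)
x = 67689/4 (x = (-147/4 + (¼)*(-28)) + 16966 = (-147/4 - 7) + 16966 = -175/4 + 16966 = 67689/4 ≈ 16922.)
x + a(-192, o(7, 2)) = 67689/4 + (-30 - 11/2) = 67689/4 - 71/2 = 67547/4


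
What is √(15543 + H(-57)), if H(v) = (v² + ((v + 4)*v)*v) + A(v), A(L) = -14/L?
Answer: I*√498412047/57 ≈ 391.67*I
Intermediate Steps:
H(v) = v² - 14/v + v²*(4 + v) (H(v) = (v² + ((v + 4)*v)*v) - 14/v = (v² + ((4 + v)*v)*v) - 14/v = (v² + (v*(4 + v))*v) - 14/v = (v² + v²*(4 + v)) - 14/v = v² - 14/v + v²*(4 + v))
√(15543 + H(-57)) = √(15543 + (-14 + (-57)³*(5 - 57))/(-57)) = √(15543 - (-14 - 185193*(-52))/57) = √(15543 - (-14 + 9630036)/57) = √(15543 - 1/57*9630022) = √(15543 - 9630022/57) = √(-8744071/57) = I*√498412047/57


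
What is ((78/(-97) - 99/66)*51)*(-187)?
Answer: 4263039/194 ≈ 21974.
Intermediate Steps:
((78/(-97) - 99/66)*51)*(-187) = ((78*(-1/97) - 99*1/66)*51)*(-187) = ((-78/97 - 3/2)*51)*(-187) = -447/194*51*(-187) = -22797/194*(-187) = 4263039/194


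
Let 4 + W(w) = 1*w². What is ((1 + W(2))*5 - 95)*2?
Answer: -180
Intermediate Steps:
W(w) = -4 + w² (W(w) = -4 + 1*w² = -4 + w²)
((1 + W(2))*5 - 95)*2 = ((1 + (-4 + 2²))*5 - 95)*2 = ((1 + (-4 + 4))*5 - 95)*2 = ((1 + 0)*5 - 95)*2 = (1*5 - 95)*2 = (5 - 95)*2 = -90*2 = -180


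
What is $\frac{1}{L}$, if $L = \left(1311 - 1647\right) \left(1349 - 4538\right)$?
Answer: $\frac{1}{1071504} \approx 9.3327 \cdot 10^{-7}$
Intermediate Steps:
$L = 1071504$ ($L = \left(-336\right) \left(-3189\right) = 1071504$)
$\frac{1}{L} = \frac{1}{1071504}$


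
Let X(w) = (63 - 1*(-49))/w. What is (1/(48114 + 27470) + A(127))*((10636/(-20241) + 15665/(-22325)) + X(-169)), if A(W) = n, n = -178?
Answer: 29872976136569419/88802798460480 ≈ 336.40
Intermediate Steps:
A(W) = -178
X(w) = 112/w (X(w) = (63 + 49)/w = 112/w)
(1/(48114 + 27470) + A(127))*((10636/(-20241) + 15665/(-22325)) + X(-169)) = (1/(48114 + 27470) - 178)*((10636/(-20241) + 15665/(-22325)) + 112/(-169)) = (1/75584 - 178)*((10636*(-1/20241) + 15665*(-1/22325)) + 112*(-1/169)) = (1/75584 - 178)*((-10636/20241 - 3133/4465) - 112/169) = -13453951*(-110904793/90376065 - 112/169)/75584 = -13453951/75584*(-2220386869/1174888845) = 29872976136569419/88802798460480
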